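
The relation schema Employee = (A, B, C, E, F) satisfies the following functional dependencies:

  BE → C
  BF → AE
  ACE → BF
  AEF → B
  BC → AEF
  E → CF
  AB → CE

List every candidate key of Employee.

{A, B}⁺: AB→CE adds C, E; ACE→BF adds F → {A, B, C, E, F}. Minimal: {B}⁺ = {B}; {A}⁺ = {A} — none reach the full schema.
{A, E}⁺: E→CF adds C, F; ACE→BF adds B → {A, B, C, E, F}. Minimal: {E}⁺ = {C, E, F}; {A}⁺ = {A} — none reach the full schema.
{B, C}⁺: BC→AEF adds A, E, F → {A, B, C, E, F}. Minimal: {C}⁺ = {C}; {B}⁺ = {B} — none reach the full schema.
{B, E}⁺: BE→C adds C; BC→AEF adds A, F → {A, B, C, E, F}. Minimal: {E}⁺ = {C, E, F}; {B}⁺ = {B} — none reach the full schema.
{B, F}⁺: BF→AE adds A, E; E→CF adds C → {A, B, C, E, F}. Minimal: {F}⁺ = {F}; {B}⁺ = {B} — none reach the full schema.
Any other superkey contains one of these as a subset, so there are no further candidate keys.

{A, B}, {A, E}, {B, C}, {B, E}, {B, F}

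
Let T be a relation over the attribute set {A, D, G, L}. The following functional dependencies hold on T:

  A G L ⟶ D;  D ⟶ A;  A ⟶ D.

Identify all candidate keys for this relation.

Attributes G, L never appear on any right-hand side, so every candidate key must contain {G, L}.
{G, L}⁺ = {G, L}, which is not all of the schema, so we must add further attributes.
{A, G, L}⁺: AGL→D adds D → {A, D, G, L}. Minimal: {G, L}⁺ = {G, L}; {A, L}⁺ = {A, D, L}; {A, G}⁺ = {A, D, G} — none reach the full schema.
{D, G, L}⁺: D→A adds A → {A, D, G, L}. Minimal: {G, L}⁺ = {G, L}; {D, L}⁺ = {A, D, L}; {D, G}⁺ = {A, D, G} — none reach the full schema.

AGL; DGL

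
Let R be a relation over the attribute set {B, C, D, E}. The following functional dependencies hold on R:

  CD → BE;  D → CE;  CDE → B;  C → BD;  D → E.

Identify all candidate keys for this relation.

{C}⁺: C→BD adds B, D; D→E adds E → {B, C, D, E}.
{D}⁺: D→CE adds C, E; CDE→B adds B → {B, C, D, E}.

{C}, {D}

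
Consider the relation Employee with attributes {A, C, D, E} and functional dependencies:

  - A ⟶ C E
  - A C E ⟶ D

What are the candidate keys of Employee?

{A}⁺: A→CE adds C, E; ACE→D adds D → {A, C, D, E}.
No other minimal superkey exists.

{A}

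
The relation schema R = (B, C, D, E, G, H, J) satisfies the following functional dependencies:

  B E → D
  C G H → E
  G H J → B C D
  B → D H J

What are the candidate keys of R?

{B, G}, {G, H, J}

{B, G}⁺: B→DHJ adds D, H, J; GHJ→BCD adds C; CGH→E adds E → {B, C, D, E, G, H, J}. Minimal: {G}⁺ = {G}; {B}⁺ = {B, D, H, J} — none reach the full schema.
{G, H, J}⁺: GHJ→BCD adds B, C, D; CGH→E adds E → {B, C, D, E, G, H, J}. Minimal: {H, J}⁺ = {H, J}; {G, J}⁺ = {G, J}; {G, H}⁺ = {G, H} — none reach the full schema.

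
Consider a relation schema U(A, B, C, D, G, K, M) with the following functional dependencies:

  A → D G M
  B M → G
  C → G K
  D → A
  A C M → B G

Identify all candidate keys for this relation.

Attribute C never appears on the right-hand side of any dependency, so C must belong to every candidate key.
{C}⁺ = {C, G, K}, which is not all of the schema, so we must add further attributes.
{A, C}⁺: A→DGM adds D, G, M; C→GK adds K; ACM→BG adds B → {A, B, C, D, G, K, M}. Minimal: {C}⁺ = {C, G, K}; {A}⁺ = {A, D, G, M} — none reach the full schema.
{C, D}⁺: C→GK adds G, K; D→A adds A; A→DGM adds M; ACM→BG adds B → {A, B, C, D, G, K, M}. Minimal: {D}⁺ = {A, D, G, M}; {C}⁺ = {C, G, K} — none reach the full schema.

(A, C); (C, D)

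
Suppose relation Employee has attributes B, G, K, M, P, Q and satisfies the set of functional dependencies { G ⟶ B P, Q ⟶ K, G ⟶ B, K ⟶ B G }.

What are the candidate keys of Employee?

{M, Q}

Attributes M, Q never appear on any right-hand side, so every candidate key must contain {M, Q}.
{M, Q}⁺ = {B, G, K, M, P, Q}, which is all of the schema, so {M, Q} is the only candidate key.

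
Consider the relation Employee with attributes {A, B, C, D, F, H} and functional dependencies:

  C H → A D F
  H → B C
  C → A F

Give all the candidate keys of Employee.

Attribute H never appears on the right-hand side of any dependency, so H must belong to every candidate key.
{H}⁺ = {A, B, C, D, F, H}, which is all of the schema, so {H} is the only candidate key.

(H)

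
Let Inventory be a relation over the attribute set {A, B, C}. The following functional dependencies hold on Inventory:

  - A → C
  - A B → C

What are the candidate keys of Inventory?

Attributes A, B never appear on any right-hand side, so every candidate key must contain {A, B}.
{A, B}⁺ = {A, B, C}, which is all of the schema, so {A, B} is the only candidate key.

{A, B}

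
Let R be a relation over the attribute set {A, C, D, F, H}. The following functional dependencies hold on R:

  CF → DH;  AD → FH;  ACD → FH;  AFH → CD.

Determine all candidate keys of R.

{A, D}, {A, C, F}, {A, F, H}

{A, D}⁺: AD→FH adds F, H; AFH→CD adds C → {A, C, D, F, H}.
{A, C, F}⁺: CF→DH adds D, H → {A, C, D, F, H}.
{A, F, H}⁺: AFH→CD adds C, D → {A, C, D, F, H}.
Any other superkey contains one of these as a subset, so there are no further candidate keys.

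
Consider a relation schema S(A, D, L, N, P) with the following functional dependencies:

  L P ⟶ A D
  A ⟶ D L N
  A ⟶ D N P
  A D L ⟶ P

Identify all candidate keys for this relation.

(A), (L, P)

{A}⁺: A→DLN adds D, L, N; A→DNP adds P → {A, D, L, N, P}.
{L, P}⁺: LP→AD adds A, D; A→DLN adds N → {A, D, L, N, P}. Minimal: {P}⁺ = {P}; {L}⁺ = {L} — none reach the full schema.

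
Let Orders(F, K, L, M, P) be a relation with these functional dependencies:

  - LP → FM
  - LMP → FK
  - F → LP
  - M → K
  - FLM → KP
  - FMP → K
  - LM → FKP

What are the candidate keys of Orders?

{F}⁺: F→LP adds L, P; LP→FM adds M; LMP→FK adds K → {F, K, L, M, P}.
{L, M}⁺: M→K adds K; LM→FKP adds F, P → {F, K, L, M, P}. Minimal: {M}⁺ = {K, M}; {L}⁺ = {L} — none reach the full schema.
{L, P}⁺: LP→FM adds F, M; LMP→FK adds K → {F, K, L, M, P}. Minimal: {P}⁺ = {P}; {L}⁺ = {L} — none reach the full schema.

F, LM, LP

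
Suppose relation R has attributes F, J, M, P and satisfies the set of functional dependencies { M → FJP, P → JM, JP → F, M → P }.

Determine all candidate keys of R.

M; P

{M}⁺: M→FJP adds F, J, P → {F, J, M, P}.
{P}⁺: P→JM adds J, M; JP→F adds F → {F, J, M, P}.
Any other superkey contains one of these as a subset, so there are no further candidate keys.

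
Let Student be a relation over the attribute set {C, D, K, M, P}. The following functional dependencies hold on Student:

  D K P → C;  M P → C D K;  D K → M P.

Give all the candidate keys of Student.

{D, K}⁺: DK→MP adds M, P; DKP→C adds C → {C, D, K, M, P}. Minimal: {K}⁺ = {K}; {D}⁺ = {D} — none reach the full schema.
{M, P}⁺: MP→CDK adds C, D, K → {C, D, K, M, P}. Minimal: {P}⁺ = {P}; {M}⁺ = {M} — none reach the full schema.
Any other superkey contains one of these as a subset, so there are no further candidate keys.

{D, K}; {M, P}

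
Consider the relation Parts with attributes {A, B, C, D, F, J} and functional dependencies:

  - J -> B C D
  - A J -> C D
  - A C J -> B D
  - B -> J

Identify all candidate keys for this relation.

Attributes A, F never appear on any right-hand side, so every candidate key must contain {A, F}.
{A, F}⁺ = {A, F}, which is not all of the schema, so we must add further attributes.
{A, B, F}⁺: B→J adds J; J→BCD adds C, D → {A, B, C, D, F, J}. Minimal: {B, F}⁺ = {B, C, D, F, J}; {A, F}⁺ = {A, F}; {A, B}⁺ = {A, B, C, D, J} — none reach the full schema.
{A, F, J}⁺: J→BCD adds B, C, D → {A, B, C, D, F, J}. Minimal: {F, J}⁺ = {B, C, D, F, J}; {A, J}⁺ = {A, B, C, D, J}; {A, F}⁺ = {A, F} — none reach the full schema.
Any other superkey contains one of these as a subset, so there are no further candidate keys.

ABF, AFJ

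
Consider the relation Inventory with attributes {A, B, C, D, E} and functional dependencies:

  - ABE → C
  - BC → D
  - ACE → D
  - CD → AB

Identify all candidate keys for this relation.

{A, B, E}, {A, C, E}, {B, C, E}, {C, D, E}

Attribute E never appears on the right-hand side of any dependency, so E must belong to every candidate key.
{E}⁺ = {E}, which is not all of the schema, so we must add further attributes.
{A, B, E}⁺: ABE→C adds C; BC→D adds D → {A, B, C, D, E}. Minimal: {B, E}⁺ = {B, E}; {A, E}⁺ = {A, E}; {A, B}⁺ = {A, B} — none reach the full schema.
{A, C, E}⁺: ACE→D adds D; CD→AB adds B → {A, B, C, D, E}. Minimal: {C, E}⁺ = {C, E}; {A, E}⁺ = {A, E}; {A, C}⁺ = {A, C} — none reach the full schema.
{B, C, E}⁺: BC→D adds D; CD→AB adds A → {A, B, C, D, E}. Minimal: {C, E}⁺ = {C, E}; {B, E}⁺ = {B, E}; {B, C}⁺ = {A, B, C, D} — none reach the full schema.
{C, D, E}⁺: CD→AB adds A, B → {A, B, C, D, E}. Minimal: {D, E}⁺ = {D, E}; {C, E}⁺ = {C, E}; {C, D}⁺ = {A, B, C, D} — none reach the full schema.
Any other superkey contains one of these as a subset, so there are no further candidate keys.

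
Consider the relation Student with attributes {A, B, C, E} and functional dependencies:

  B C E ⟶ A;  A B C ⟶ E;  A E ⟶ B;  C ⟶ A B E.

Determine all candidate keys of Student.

(C)

Attribute C never appears on the right-hand side of any dependency, so C must belong to every candidate key.
{C}⁺ = {A, B, C, E}, which is all of the schema, so {C} is the only candidate key.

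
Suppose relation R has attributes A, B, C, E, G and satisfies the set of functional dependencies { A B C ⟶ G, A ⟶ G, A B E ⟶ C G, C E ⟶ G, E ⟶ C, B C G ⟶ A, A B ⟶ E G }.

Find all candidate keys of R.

AB, BE, BCG

Attribute B never appears on the right-hand side of any dependency, so B must belong to every candidate key.
{B}⁺ = {B}, which is not all of the schema, so we must add further attributes.
{A, B}⁺: A→G adds G; AB→EG adds E; ABE→CG adds C → {A, B, C, E, G}.
{B, E}⁺: E→C adds C; CE→G adds G; BCG→A adds A → {A, B, C, E, G}.
{B, C, G}⁺: BCG→A adds A; AB→EG adds E → {A, B, C, E, G}.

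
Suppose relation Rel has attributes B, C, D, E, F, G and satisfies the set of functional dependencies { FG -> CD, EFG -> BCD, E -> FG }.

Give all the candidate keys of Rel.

{E}

Attribute E never appears on the right-hand side of any dependency, so E must belong to every candidate key.
{E}⁺ = {B, C, D, E, F, G}, which is all of the schema, so {E} is the only candidate key.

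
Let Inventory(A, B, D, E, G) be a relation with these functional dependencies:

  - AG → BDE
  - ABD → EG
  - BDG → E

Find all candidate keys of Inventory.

{A, G}⁺: AG→BDE adds B, D, E → {A, B, D, E, G}. Minimal: {G}⁺ = {G}; {A}⁺ = {A} — none reach the full schema.
{A, B, D}⁺: ABD→EG adds E, G → {A, B, D, E, G}. Minimal: {B, D}⁺ = {B, D}; {A, D}⁺ = {A, D}; {A, B}⁺ = {A, B} — none reach the full schema.

{A, G}, {A, B, D}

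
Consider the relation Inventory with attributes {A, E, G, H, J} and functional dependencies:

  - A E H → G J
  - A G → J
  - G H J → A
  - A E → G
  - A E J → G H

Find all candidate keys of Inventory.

{A, E}, {E, G, H, J}

Attribute E never appears on the right-hand side of any dependency, so E must belong to every candidate key.
{E}⁺ = {E}, which is not all of the schema, so we must add further attributes.
{A, E}⁺: AE→G adds G; AG→J adds J; AEJ→GH adds H → {A, E, G, H, J}.
{E, G, H, J}⁺: GHJ→A adds A → {A, E, G, H, J}.
Any other superkey contains one of these as a subset, so there are no further candidate keys.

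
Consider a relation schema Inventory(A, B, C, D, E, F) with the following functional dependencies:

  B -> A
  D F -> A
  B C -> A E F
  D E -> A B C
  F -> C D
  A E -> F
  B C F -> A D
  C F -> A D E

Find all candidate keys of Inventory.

{F}⁺: F→CD adds C, D; CF→ADE adds A, E; DE→ABC adds B → {A, B, C, D, E, F}.
{A, E}⁺: AE→F adds F; F→CD adds C, D; DE→ABC adds B → {A, B, C, D, E, F}.
{B, C}⁺: B→A adds A; BC→AEF adds E, F; F→CD adds D → {A, B, C, D, E, F}.
{B, E}⁺: B→A adds A; AE→F adds F; F→CD adds C, D → {A, B, C, D, E, F}.
{D, E}⁺: DE→ABC adds A, B, C; AE→F adds F → {A, B, C, D, E, F}.

(F); (A, E); (B, C); (B, E); (D, E)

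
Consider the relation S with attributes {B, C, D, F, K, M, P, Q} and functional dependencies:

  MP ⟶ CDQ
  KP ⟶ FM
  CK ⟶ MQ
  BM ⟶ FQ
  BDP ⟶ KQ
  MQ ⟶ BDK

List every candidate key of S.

(K, P); (M, P); (B, D, P)

{K, P}⁺: KP→FM adds F, M; MP→CDQ adds C, D, Q; MQ→BDK adds B → {B, C, D, F, K, M, P, Q}. Minimal: {P}⁺ = {P}; {K}⁺ = {K} — none reach the full schema.
{M, P}⁺: MP→CDQ adds C, D, Q; MQ→BDK adds B, K; KP→FM adds F → {B, C, D, F, K, M, P, Q}. Minimal: {P}⁺ = {P}; {M}⁺ = {M} — none reach the full schema.
{B, D, P}⁺: BDP→KQ adds K, Q; KP→FM adds F, M; MP→CDQ adds C → {B, C, D, F, K, M, P, Q}. Minimal: {D, P}⁺ = {D, P}; {B, P}⁺ = {B, P}; {B, D}⁺ = {B, D} — none reach the full schema.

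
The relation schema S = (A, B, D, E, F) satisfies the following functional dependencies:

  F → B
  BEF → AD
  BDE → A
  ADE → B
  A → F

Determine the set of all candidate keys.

AE, EF, BDE

Attribute E never appears on the right-hand side of any dependency, so E must belong to every candidate key.
{E}⁺ = {E}, which is not all of the schema, so we must add further attributes.
{A, E}⁺: A→F adds F; F→B adds B; BEF→AD adds D → {A, B, D, E, F}. Minimal: {E}⁺ = {E}; {A}⁺ = {A, B, F} — none reach the full schema.
{E, F}⁺: F→B adds B; BEF→AD adds A, D → {A, B, D, E, F}. Minimal: {F}⁺ = {B, F}; {E}⁺ = {E} — none reach the full schema.
{B, D, E}⁺: BDE→A adds A; A→F adds F → {A, B, D, E, F}. Minimal: {D, E}⁺ = {D, E}; {B, E}⁺ = {B, E}; {B, D}⁺ = {B, D} — none reach the full schema.
Any other superkey contains one of these as a subset, so there are no further candidate keys.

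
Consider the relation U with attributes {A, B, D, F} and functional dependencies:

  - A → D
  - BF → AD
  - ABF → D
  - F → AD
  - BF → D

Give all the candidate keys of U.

Attributes B, F never appear on any right-hand side, so every candidate key must contain {B, F}.
{B, F}⁺ = {A, B, D, F}, which is all of the schema, so {B, F} is the only candidate key.

{B, F}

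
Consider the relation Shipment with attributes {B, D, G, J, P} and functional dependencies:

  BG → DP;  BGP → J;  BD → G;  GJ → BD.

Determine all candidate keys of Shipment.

{B, D}, {B, G}, {G, J}

{B, D}⁺: BD→G adds G; BG→DP adds P; BGP→J adds J → {B, D, G, J, P}. Minimal: {D}⁺ = {D}; {B}⁺ = {B} — none reach the full schema.
{B, G}⁺: BG→DP adds D, P; BGP→J adds J → {B, D, G, J, P}. Minimal: {G}⁺ = {G}; {B}⁺ = {B} — none reach the full schema.
{G, J}⁺: GJ→BD adds B, D; BG→DP adds P → {B, D, G, J, P}. Minimal: {J}⁺ = {J}; {G}⁺ = {G} — none reach the full schema.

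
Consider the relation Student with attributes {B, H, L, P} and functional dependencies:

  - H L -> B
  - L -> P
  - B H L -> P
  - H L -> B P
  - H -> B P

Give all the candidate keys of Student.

{H, L}

Attributes H, L never appear on any right-hand side, so every candidate key must contain {H, L}.
{H, L}⁺ = {B, H, L, P}, which is all of the schema, so {H, L} is the only candidate key.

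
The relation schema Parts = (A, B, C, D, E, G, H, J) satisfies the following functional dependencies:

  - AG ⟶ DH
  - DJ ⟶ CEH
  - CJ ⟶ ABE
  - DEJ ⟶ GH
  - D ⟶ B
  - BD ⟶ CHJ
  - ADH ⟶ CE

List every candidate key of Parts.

(D); (A, G); (C, G, J)

{D}⁺: D→B adds B; BD→CHJ adds C, H, J; DJ→CEH adds E; CJ→ABE adds A; DEJ→GH adds G → {A, B, C, D, E, G, H, J}.
{A, G}⁺: AG→DH adds D, H; D→B adds B; BD→CHJ adds C, J; ADH→CE adds E → {A, B, C, D, E, G, H, J}. Minimal: {G}⁺ = {G}; {A}⁺ = {A} — none reach the full schema.
{C, G, J}⁺: CJ→ABE adds A, B, E; AG→DH adds D, H → {A, B, C, D, E, G, H, J}. Minimal: {G, J}⁺ = {G, J}; {C, J}⁺ = {A, B, C, E, J}; {C, G}⁺ = {C, G} — none reach the full schema.
Any other superkey contains one of these as a subset, so there are no further candidate keys.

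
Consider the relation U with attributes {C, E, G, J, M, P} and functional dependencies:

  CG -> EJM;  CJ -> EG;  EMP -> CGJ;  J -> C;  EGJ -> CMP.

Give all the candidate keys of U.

{J}⁺: J→C adds C; CJ→EG adds E, G; EGJ→CMP adds M, P → {C, E, G, J, M, P}.
{C, G}⁺: CG→EJM adds E, J, M; EGJ→CMP adds P → {C, E, G, J, M, P}. Minimal: {G}⁺ = {G}; {C}⁺ = {C} — none reach the full schema.
{E, M, P}⁺: EMP→CGJ adds C, G, J → {C, E, G, J, M, P}. Minimal: {M, P}⁺ = {M, P}; {E, P}⁺ = {E, P}; {E, M}⁺ = {E, M} — none reach the full schema.
Any other superkey contains one of these as a subset, so there are no further candidate keys.

(J); (C, G); (E, M, P)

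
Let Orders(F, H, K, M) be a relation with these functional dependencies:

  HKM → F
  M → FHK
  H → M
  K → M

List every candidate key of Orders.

{H}, {K}, {M}

{H}⁺: H→M adds M; M→FHK adds F, K → {F, H, K, M}.
{K}⁺: K→M adds M; M→FHK adds F, H → {F, H, K, M}.
{M}⁺: M→FHK adds F, H, K → {F, H, K, M}.
Any other superkey contains one of these as a subset, so there are no further candidate keys.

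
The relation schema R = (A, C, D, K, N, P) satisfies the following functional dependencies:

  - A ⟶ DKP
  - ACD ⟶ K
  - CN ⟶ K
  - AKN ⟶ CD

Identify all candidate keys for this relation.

Attributes A, N never appear on any right-hand side, so every candidate key must contain {A, N}.
{A, N}⁺ = {A, C, D, K, N, P}, which is all of the schema, so {A, N} is the only candidate key.

{A, N}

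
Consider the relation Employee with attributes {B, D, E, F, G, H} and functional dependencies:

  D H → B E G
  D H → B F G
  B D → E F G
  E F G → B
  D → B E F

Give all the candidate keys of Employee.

{D, H}

Attributes D, H never appear on any right-hand side, so every candidate key must contain {D, H}.
{D, H}⁺ = {B, D, E, F, G, H}, which is all of the schema, so {D, H} is the only candidate key.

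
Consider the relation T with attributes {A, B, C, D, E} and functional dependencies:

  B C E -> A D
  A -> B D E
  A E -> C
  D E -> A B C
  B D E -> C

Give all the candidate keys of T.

{A}, {D, E}, {B, C, E}

{A}⁺: A→BDE adds B, D, E; AE→C adds C → {A, B, C, D, E}.
{D, E}⁺: DE→ABC adds A, B, C → {A, B, C, D, E}.
{B, C, E}⁺: BCE→AD adds A, D → {A, B, C, D, E}.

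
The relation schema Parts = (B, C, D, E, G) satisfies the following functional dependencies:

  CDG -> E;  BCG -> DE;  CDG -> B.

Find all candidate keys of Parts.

Attributes C, G never appear on any right-hand side, so every candidate key must contain {C, G}.
{C, G}⁺ = {C, G}, which is not all of the schema, so we must add further attributes.
{B, C, G}⁺: BCG→DE adds D, E → {B, C, D, E, G}. Minimal: {C, G}⁺ = {C, G}; {B, G}⁺ = {B, G}; {B, C}⁺ = {B, C} — none reach the full schema.
{C, D, G}⁺: CDG→E adds E; CDG→B adds B → {B, C, D, E, G}. Minimal: {D, G}⁺ = {D, G}; {C, G}⁺ = {C, G}; {C, D}⁺ = {C, D} — none reach the full schema.
Any other superkey contains one of these as a subset, so there are no further candidate keys.

{B, C, G}, {C, D, G}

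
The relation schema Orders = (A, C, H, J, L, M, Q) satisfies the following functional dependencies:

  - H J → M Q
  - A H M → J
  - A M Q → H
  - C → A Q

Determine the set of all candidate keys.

CLM; CHJL

Attributes C, L never appear on any right-hand side, so every candidate key must contain {C, L}.
{C, L}⁺ = {A, C, L, Q}, which is not all of the schema, so we must add further attributes.
{C, L, M}⁺: C→AQ adds A, Q; AMQ→H adds H; AHM→J adds J → {A, C, H, J, L, M, Q}. Minimal: {L, M}⁺ = {L, M}; {C, M}⁺ = {A, C, H, J, M, Q}; {C, L}⁺ = {A, C, L, Q} — none reach the full schema.
{C, H, J, L}⁺: HJ→MQ adds M, Q; C→AQ adds A → {A, C, H, J, L, M, Q}. Minimal: {H, J, L}⁺ = {H, J, L, M, Q}; {C, J, L}⁺ = {A, C, J, L, Q}; {C, H, L}⁺ = {A, C, H, L, Q}; … — none reach the full schema.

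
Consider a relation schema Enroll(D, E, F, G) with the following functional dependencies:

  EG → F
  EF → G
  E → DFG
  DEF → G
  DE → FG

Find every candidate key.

(E)

Attribute E never appears on the right-hand side of any dependency, so E must belong to every candidate key.
{E}⁺ = {D, E, F, G}, which is all of the schema, so {E} is the only candidate key.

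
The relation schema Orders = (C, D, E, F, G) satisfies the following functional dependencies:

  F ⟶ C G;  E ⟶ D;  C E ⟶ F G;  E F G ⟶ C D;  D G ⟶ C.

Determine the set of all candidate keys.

Attribute E never appears on the right-hand side of any dependency, so E must belong to every candidate key.
{E}⁺ = {D, E}, which is not all of the schema, so we must add further attributes.
{C, E}⁺: E→D adds D; CE→FG adds F, G → {C, D, E, F, G}.
{E, F}⁺: F→CG adds C, G; E→D adds D → {C, D, E, F, G}.
{E, G}⁺: E→D adds D; DG→C adds C; CE→FG adds F → {C, D, E, F, G}.

CE, EF, EG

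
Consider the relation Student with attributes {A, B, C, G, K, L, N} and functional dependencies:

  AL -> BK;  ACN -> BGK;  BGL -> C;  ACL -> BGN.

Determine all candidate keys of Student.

ACL, AGL

{A, C, L}⁺: AL→BK adds B, K; ACL→BGN adds G, N → {A, B, C, G, K, L, N}. Minimal: {C, L}⁺ = {C, L}; {A, L}⁺ = {A, B, K, L}; {A, C}⁺ = {A, C} — none reach the full schema.
{A, G, L}⁺: AL→BK adds B, K; BGL→C adds C; ACL→BGN adds N → {A, B, C, G, K, L, N}. Minimal: {G, L}⁺ = {G, L}; {A, L}⁺ = {A, B, K, L}; {A, G}⁺ = {A, G} — none reach the full schema.
Any other superkey contains one of these as a subset, so there are no further candidate keys.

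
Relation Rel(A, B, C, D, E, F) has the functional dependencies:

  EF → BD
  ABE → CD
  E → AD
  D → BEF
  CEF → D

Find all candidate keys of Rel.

{D}⁺: D→BEF adds B, E, F; E→AD adds A; ABE→CD adds C → {A, B, C, D, E, F}.
{E}⁺: E→AD adds A, D; D→BEF adds B, F; ABE→CD adds C → {A, B, C, D, E, F}.

(D); (E)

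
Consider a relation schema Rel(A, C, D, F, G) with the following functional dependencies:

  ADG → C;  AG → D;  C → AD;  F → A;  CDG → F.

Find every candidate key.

(A, G), (C, G), (F, G)

Attribute G never appears on the right-hand side of any dependency, so G must belong to every candidate key.
{G}⁺ = {G}, which is not all of the schema, so we must add further attributes.
{A, G}⁺: AG→D adds D; ADG→C adds C; CDG→F adds F → {A, C, D, F, G}. Minimal: {G}⁺ = {G}; {A}⁺ = {A} — none reach the full schema.
{C, G}⁺: C→AD adds A, D; CDG→F adds F → {A, C, D, F, G}. Minimal: {G}⁺ = {G}; {C}⁺ = {A, C, D} — none reach the full schema.
{F, G}⁺: F→A adds A; AG→D adds D; ADG→C adds C → {A, C, D, F, G}. Minimal: {G}⁺ = {G}; {F}⁺ = {A, F} — none reach the full schema.
Any other superkey contains one of these as a subset, so there are no further candidate keys.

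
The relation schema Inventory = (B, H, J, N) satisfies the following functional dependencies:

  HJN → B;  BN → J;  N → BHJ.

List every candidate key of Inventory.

Attribute N never appears on the right-hand side of any dependency, so N must belong to every candidate key.
{N}⁺ = {B, H, J, N}, which is all of the schema, so {N} is the only candidate key.

{N}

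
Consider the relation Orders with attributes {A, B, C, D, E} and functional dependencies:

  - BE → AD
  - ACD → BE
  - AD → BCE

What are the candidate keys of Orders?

(A, D), (B, E)

{A, D}⁺: AD→BCE adds B, C, E → {A, B, C, D, E}. Minimal: {D}⁺ = {D}; {A}⁺ = {A} — none reach the full schema.
{B, E}⁺: BE→AD adds A, D; AD→BCE adds C → {A, B, C, D, E}. Minimal: {E}⁺ = {E}; {B}⁺ = {B} — none reach the full schema.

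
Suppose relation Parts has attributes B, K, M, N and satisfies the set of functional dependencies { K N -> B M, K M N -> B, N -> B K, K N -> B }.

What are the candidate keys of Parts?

Attribute N never appears on the right-hand side of any dependency, so N must belong to every candidate key.
{N}⁺ = {B, K, M, N}, which is all of the schema, so {N} is the only candidate key.

{N}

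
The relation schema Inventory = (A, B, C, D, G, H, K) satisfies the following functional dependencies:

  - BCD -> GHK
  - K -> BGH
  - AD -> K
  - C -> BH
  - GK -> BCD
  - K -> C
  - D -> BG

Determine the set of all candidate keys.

Attribute A never appears on the right-hand side of any dependency, so A must belong to every candidate key.
{A}⁺ = {A}, which is not all of the schema, so we must add further attributes.
{A, D}⁺: AD→K adds K; K→C adds C; D→BG adds B, G; BCD→GHK adds H → {A, B, C, D, G, H, K}. Minimal: {D}⁺ = {B, D, G}; {A}⁺ = {A} — none reach the full schema.
{A, K}⁺: K→BGH adds B, G, H; GK→BCD adds C, D → {A, B, C, D, G, H, K}. Minimal: {K}⁺ = {B, C, D, G, H, K}; {A}⁺ = {A} — none reach the full schema.

(A, D), (A, K)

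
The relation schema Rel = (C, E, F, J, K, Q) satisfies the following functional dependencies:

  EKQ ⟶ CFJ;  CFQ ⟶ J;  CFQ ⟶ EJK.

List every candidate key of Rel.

{C, F, Q}⁺: CFQ→J adds J; CFQ→EJK adds E, K → {C, E, F, J, K, Q}.
{E, K, Q}⁺: EKQ→CFJ adds C, F, J → {C, E, F, J, K, Q}.
Any other superkey contains one of these as a subset, so there are no further candidate keys.

{C, F, Q}, {E, K, Q}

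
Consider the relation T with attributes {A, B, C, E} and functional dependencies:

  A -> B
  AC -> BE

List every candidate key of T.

Attributes A, C never appear on any right-hand side, so every candidate key must contain {A, C}.
{A, C}⁺ = {A, B, C, E}, which is all of the schema, so {A, C} is the only candidate key.

{A, C}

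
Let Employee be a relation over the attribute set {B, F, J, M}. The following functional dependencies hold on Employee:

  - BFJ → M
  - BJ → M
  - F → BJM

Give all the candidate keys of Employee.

{F}⁺: F→BJM adds B, J, M → {B, F, J, M}.

{F}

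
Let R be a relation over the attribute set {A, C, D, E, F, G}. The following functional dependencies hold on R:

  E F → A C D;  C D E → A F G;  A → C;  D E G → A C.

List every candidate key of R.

Attribute E never appears on the right-hand side of any dependency, so E must belong to every candidate key.
{E}⁺ = {E}, which is not all of the schema, so we must add further attributes.
{E, F}⁺: EF→ACD adds A, C, D; CDE→AFG adds G → {A, C, D, E, F, G}. Minimal: {F}⁺ = {F}; {E}⁺ = {E} — none reach the full schema.
{A, D, E}⁺: A→C adds C; CDE→AFG adds F, G → {A, C, D, E, F, G}. Minimal: {D, E}⁺ = {D, E}; {A, E}⁺ = {A, C, E}; {A, D}⁺ = {A, C, D} — none reach the full schema.
{C, D, E}⁺: CDE→AFG adds A, F, G → {A, C, D, E, F, G}. Minimal: {D, E}⁺ = {D, E}; {C, E}⁺ = {C, E}; {C, D}⁺ = {C, D} — none reach the full schema.
{D, E, G}⁺: DEG→AC adds A, C; CDE→AFG adds F → {A, C, D, E, F, G}. Minimal: {E, G}⁺ = {E, G}; {D, G}⁺ = {D, G}; {D, E}⁺ = {D, E} — none reach the full schema.

{E, F}, {A, D, E}, {C, D, E}, {D, E, G}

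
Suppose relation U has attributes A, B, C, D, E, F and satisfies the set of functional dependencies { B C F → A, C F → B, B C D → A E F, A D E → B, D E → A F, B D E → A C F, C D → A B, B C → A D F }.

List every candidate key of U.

{B, C}, {C, D}, {C, F}, {D, E}

{B, C}⁺: BC→ADF adds A, D, F; BCD→AEF adds E → {A, B, C, D, E, F}. Minimal: {C}⁺ = {C}; {B}⁺ = {B} — none reach the full schema.
{C, D}⁺: CD→AB adds A, B; BC→ADF adds F; BCD→AEF adds E → {A, B, C, D, E, F}. Minimal: {D}⁺ = {D}; {C}⁺ = {C} — none reach the full schema.
{C, F}⁺: CF→B adds B; BC→ADF adds A, D; BCD→AEF adds E → {A, B, C, D, E, F}. Minimal: {F}⁺ = {F}; {C}⁺ = {C} — none reach the full schema.
{D, E}⁺: DE→AF adds A, F; ADE→B adds B; BDE→ACF adds C → {A, B, C, D, E, F}. Minimal: {E}⁺ = {E}; {D}⁺ = {D} — none reach the full schema.
Any other superkey contains one of these as a subset, so there are no further candidate keys.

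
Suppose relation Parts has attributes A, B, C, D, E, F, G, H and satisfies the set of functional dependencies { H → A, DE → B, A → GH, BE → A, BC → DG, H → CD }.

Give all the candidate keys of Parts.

{A, E, F}; {B, E, F}; {D, E, F}; {E, F, H}

{A, E, F}⁺: A→GH adds G, H; H→CD adds C, D; DE→B adds B → {A, B, C, D, E, F, G, H}. Minimal: {E, F}⁺ = {E, F}; {A, F}⁺ = {A, C, D, F, G, H}; {A, E}⁺ = {A, B, C, D, E, G, H} — none reach the full schema.
{B, E, F}⁺: BE→A adds A; A→GH adds G, H; H→CD adds C, D → {A, B, C, D, E, F, G, H}. Minimal: {E, F}⁺ = {E, F}; {B, F}⁺ = {B, F}; {B, E}⁺ = {A, B, C, D, E, G, H} — none reach the full schema.
{D, E, F}⁺: DE→B adds B; BE→A adds A; A→GH adds G, H; H→CD adds C → {A, B, C, D, E, F, G, H}. Minimal: {E, F}⁺ = {E, F}; {D, F}⁺ = {D, F}; {D, E}⁺ = {A, B, C, D, E, G, H} — none reach the full schema.
{E, F, H}⁺: H→A adds A; A→GH adds G; H→CD adds C, D; DE→B adds B → {A, B, C, D, E, F, G, H}. Minimal: {F, H}⁺ = {A, C, D, F, G, H}; {E, H}⁺ = {A, B, C, D, E, G, H}; {E, F}⁺ = {E, F} — none reach the full schema.
Any other superkey contains one of these as a subset, so there are no further candidate keys.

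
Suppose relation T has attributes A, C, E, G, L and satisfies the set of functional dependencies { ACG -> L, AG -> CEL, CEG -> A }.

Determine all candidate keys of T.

{A, G}⁺: AG→CEL adds C, E, L → {A, C, E, G, L}. Minimal: {G}⁺ = {G}; {A}⁺ = {A} — none reach the full schema.
{C, E, G}⁺: CEG→A adds A; ACG→L adds L → {A, C, E, G, L}. Minimal: {E, G}⁺ = {E, G}; {C, G}⁺ = {C, G}; {C, E}⁺ = {C, E} — none reach the full schema.
Any other superkey contains one of these as a subset, so there are no further candidate keys.

AG, CEG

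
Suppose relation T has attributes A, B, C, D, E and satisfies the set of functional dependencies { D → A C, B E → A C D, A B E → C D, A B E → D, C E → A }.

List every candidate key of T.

Attributes B, E never appear on any right-hand side, so every candidate key must contain {B, E}.
{B, E}⁺ = {A, B, C, D, E}, which is all of the schema, so {B, E} is the only candidate key.

{B, E}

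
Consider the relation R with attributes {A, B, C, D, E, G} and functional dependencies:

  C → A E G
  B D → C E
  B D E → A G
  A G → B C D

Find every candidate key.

{C}; {A, G}; {B, D}

{C}⁺: C→AEG adds A, E, G; AG→BCD adds B, D → {A, B, C, D, E, G}.
{A, G}⁺: AG→BCD adds B, C, D; C→AEG adds E → {A, B, C, D, E, G}.
{B, D}⁺: BD→CE adds C, E; BDE→AG adds A, G → {A, B, C, D, E, G}.
Any other superkey contains one of these as a subset, so there are no further candidate keys.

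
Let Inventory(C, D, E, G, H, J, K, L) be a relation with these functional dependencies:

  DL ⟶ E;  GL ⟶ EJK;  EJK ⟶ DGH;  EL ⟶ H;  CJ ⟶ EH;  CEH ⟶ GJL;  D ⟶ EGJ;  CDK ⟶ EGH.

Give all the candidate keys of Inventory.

CD, CJ, CEH, CEL, CGL

Attribute C never appears on the right-hand side of any dependency, so C must belong to every candidate key.
{C}⁺ = {C}, which is not all of the schema, so we must add further attributes.
{C, D}⁺: D→EGJ adds E, G, J; CJ→EH adds H; CEH→GJL adds L; GL→EJK adds K → {C, D, E, G, H, J, K, L}. Minimal: {D}⁺ = {D, E, G, J}; {C}⁺ = {C} — none reach the full schema.
{C, J}⁺: CJ→EH adds E, H; CEH→GJL adds G, L; GL→EJK adds K; EJK→DGH adds D → {C, D, E, G, H, J, K, L}. Minimal: {J}⁺ = {J}; {C}⁺ = {C} — none reach the full schema.
{C, E, H}⁺: CEH→GJL adds G, J, L; GL→EJK adds K; EJK→DGH adds D → {C, D, E, G, H, J, K, L}. Minimal: {E, H}⁺ = {E, H}; {C, H}⁺ = {C, H}; {C, E}⁺ = {C, E} — none reach the full schema.
{C, E, L}⁺: EL→H adds H; CEH→GJL adds G, J; GL→EJK adds K; EJK→DGH adds D → {C, D, E, G, H, J, K, L}. Minimal: {E, L}⁺ = {E, H, L}; {C, L}⁺ = {C, L}; {C, E}⁺ = {C, E} — none reach the full schema.
{C, G, L}⁺: GL→EJK adds E, J, K; EJK→DGH adds D, H → {C, D, E, G, H, J, K, L}. Minimal: {G, L}⁺ = {D, E, G, H, J, K, L}; {C, L}⁺ = {C, L}; {C, G}⁺ = {C, G} — none reach the full schema.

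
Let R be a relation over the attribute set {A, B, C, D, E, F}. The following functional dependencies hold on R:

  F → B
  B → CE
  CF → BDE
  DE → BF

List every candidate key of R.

{A, F}; {A, B, D}; {A, D, E}

{A, F}⁺: F→B adds B; B→CE adds C, E; CF→BDE adds D → {A, B, C, D, E, F}. Minimal: {F}⁺ = {B, C, D, E, F}; {A}⁺ = {A} — none reach the full schema.
{A, B, D}⁺: B→CE adds C, E; DE→BF adds F → {A, B, C, D, E, F}. Minimal: {B, D}⁺ = {B, C, D, E, F}; {A, D}⁺ = {A, D}; {A, B}⁺ = {A, B, C, E} — none reach the full schema.
{A, D, E}⁺: DE→BF adds B, F; B→CE adds C → {A, B, C, D, E, F}. Minimal: {D, E}⁺ = {B, C, D, E, F}; {A, E}⁺ = {A, E}; {A, D}⁺ = {A, D} — none reach the full schema.
Any other superkey contains one of these as a subset, so there are no further candidate keys.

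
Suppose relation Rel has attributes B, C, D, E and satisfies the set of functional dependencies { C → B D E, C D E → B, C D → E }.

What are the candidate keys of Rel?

Attribute C never appears on the right-hand side of any dependency, so C must belong to every candidate key.
{C}⁺ = {B, C, D, E}, which is all of the schema, so {C} is the only candidate key.

(C)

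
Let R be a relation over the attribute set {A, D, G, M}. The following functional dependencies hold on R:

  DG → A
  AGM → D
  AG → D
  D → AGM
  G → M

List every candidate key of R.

{D}⁺: D→AGM adds A, G, M → {A, D, G, M}.
{A, G}⁺: AG→D adds D; D→AGM adds M → {A, D, G, M}.

{D}; {A, G}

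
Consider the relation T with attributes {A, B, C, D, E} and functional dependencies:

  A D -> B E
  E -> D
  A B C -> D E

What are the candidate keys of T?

(A, B, C); (A, C, D); (A, C, E)

Attributes A, C never appear on any right-hand side, so every candidate key must contain {A, C}.
{A, C}⁺ = {A, C}, which is not all of the schema, so we must add further attributes.
{A, B, C}⁺: ABC→DE adds D, E → {A, B, C, D, E}.
{A, C, D}⁺: AD→BE adds B, E → {A, B, C, D, E}.
{A, C, E}⁺: E→D adds D; AD→BE adds B → {A, B, C, D, E}.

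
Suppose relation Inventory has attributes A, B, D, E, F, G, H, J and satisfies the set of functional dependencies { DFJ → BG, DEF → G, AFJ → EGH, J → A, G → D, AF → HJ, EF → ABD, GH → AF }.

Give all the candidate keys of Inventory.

{A, F}, {E, F}, {F, J}, {G, H}

{A, F}⁺: AF→HJ adds H, J; AFJ→EGH adds E, G; G→D adds D; EF→ABD adds B → {A, B, D, E, F, G, H, J}. Minimal: {F}⁺ = {F}; {A}⁺ = {A} — none reach the full schema.
{E, F}⁺: EF→ABD adds A, B, D; DEF→G adds G; AF→HJ adds H, J → {A, B, D, E, F, G, H, J}. Minimal: {F}⁺ = {F}; {E}⁺ = {E} — none reach the full schema.
{F, J}⁺: J→A adds A; AF→HJ adds H; AFJ→EGH adds E, G; G→D adds D; EF→ABD adds B → {A, B, D, E, F, G, H, J}. Minimal: {J}⁺ = {A, J}; {F}⁺ = {F} — none reach the full schema.
{G, H}⁺: G→D adds D; GH→AF adds A, F; AF→HJ adds J; DFJ→BG adds B; AFJ→EGH adds E → {A, B, D, E, F, G, H, J}. Minimal: {H}⁺ = {H}; {G}⁺ = {D, G} — none reach the full schema.
Any other superkey contains one of these as a subset, so there are no further candidate keys.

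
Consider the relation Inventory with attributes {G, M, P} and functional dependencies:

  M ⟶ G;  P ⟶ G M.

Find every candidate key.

{P}

Attribute P never appears on the right-hand side of any dependency, so P must belong to every candidate key.
{P}⁺ = {G, M, P}, which is all of the schema, so {P} is the only candidate key.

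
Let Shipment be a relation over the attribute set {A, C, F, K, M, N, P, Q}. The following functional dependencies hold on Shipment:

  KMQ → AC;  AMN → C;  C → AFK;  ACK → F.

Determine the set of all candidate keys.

{A, M, N, P, Q}⁺: AMN→C adds C; C→AFK adds F, K → {A, C, F, K, M, N, P, Q}.
{C, M, N, P, Q}⁺: C→AFK adds A, F, K → {A, C, F, K, M, N, P, Q}.
{K, M, N, P, Q}⁺: KMQ→AC adds A, C; C→AFK adds F → {A, C, F, K, M, N, P, Q}.
Any other superkey contains one of these as a subset, so there are no further candidate keys.

AMNPQ; CMNPQ; KMNPQ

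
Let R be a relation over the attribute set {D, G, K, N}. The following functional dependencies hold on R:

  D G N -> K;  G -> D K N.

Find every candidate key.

Attribute G never appears on the right-hand side of any dependency, so G must belong to every candidate key.
{G}⁺ = {D, G, K, N}, which is all of the schema, so {G} is the only candidate key.

{G}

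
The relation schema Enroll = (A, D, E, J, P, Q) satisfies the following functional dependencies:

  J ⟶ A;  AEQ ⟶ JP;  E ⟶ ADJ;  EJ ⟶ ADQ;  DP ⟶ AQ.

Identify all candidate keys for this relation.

Attribute E never appears on the right-hand side of any dependency, so E must belong to every candidate key.
{E}⁺ = {A, D, E, J, P, Q}, which is all of the schema, so {E} is the only candidate key.

{E}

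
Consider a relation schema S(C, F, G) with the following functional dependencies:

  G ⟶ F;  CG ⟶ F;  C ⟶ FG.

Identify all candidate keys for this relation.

Attribute C never appears on the right-hand side of any dependency, so C must belong to every candidate key.
{C}⁺ = {C, F, G}, which is all of the schema, so {C} is the only candidate key.

C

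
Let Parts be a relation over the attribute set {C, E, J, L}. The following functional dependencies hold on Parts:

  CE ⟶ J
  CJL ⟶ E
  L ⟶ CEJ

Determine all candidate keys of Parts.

L

Attribute L never appears on the right-hand side of any dependency, so L must belong to every candidate key.
{L}⁺ = {C, E, J, L}, which is all of the schema, so {L} is the only candidate key.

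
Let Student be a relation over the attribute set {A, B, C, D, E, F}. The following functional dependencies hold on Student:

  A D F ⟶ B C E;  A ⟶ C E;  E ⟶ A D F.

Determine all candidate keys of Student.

{A}⁺: A→CE adds C, E; E→ADF adds D, F; ADF→BCE adds B → {A, B, C, D, E, F}.
{E}⁺: E→ADF adds A, D, F; ADF→BCE adds B, C → {A, B, C, D, E, F}.
Any other superkey contains one of these as a subset, so there are no further candidate keys.

A, E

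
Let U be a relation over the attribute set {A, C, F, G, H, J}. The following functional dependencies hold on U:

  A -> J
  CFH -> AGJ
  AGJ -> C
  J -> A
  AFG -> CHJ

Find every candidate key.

{A, F, G}; {C, F, H}; {F, G, J}

Attribute F never appears on the right-hand side of any dependency, so F must belong to every candidate key.
{F}⁺ = {F}, which is not all of the schema, so we must add further attributes.
{A, F, G}⁺: A→J adds J; AGJ→C adds C; AFG→CHJ adds H → {A, C, F, G, H, J}. Minimal: {F, G}⁺ = {F, G}; {A, G}⁺ = {A, C, G, J}; {A, F}⁺ = {A, F, J} — none reach the full schema.
{C, F, H}⁺: CFH→AGJ adds A, G, J → {A, C, F, G, H, J}. Minimal: {F, H}⁺ = {F, H}; {C, H}⁺ = {C, H}; {C, F}⁺ = {C, F} — none reach the full schema.
{F, G, J}⁺: J→A adds A; AFG→CHJ adds C, H → {A, C, F, G, H, J}. Minimal: {G, J}⁺ = {A, C, G, J}; {F, J}⁺ = {A, F, J}; {F, G}⁺ = {F, G} — none reach the full schema.
Any other superkey contains one of these as a subset, so there are no further candidate keys.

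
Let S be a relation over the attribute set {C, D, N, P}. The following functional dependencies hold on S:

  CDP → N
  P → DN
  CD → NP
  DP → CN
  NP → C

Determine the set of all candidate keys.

{P}⁺: P→DN adds D, N; DP→CN adds C → {C, D, N, P}.
{C, D}⁺: CD→NP adds N, P → {C, D, N, P}. Minimal: {D}⁺ = {D}; {C}⁺ = {C} — none reach the full schema.
Any other superkey contains one of these as a subset, so there are no further candidate keys.

{P}, {C, D}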